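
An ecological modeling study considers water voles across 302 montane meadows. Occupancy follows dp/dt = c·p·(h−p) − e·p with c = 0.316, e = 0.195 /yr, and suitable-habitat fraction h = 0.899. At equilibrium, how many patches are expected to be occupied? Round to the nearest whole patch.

p* = h − e/c = 0.899 − 0.6171 = 0.2819.
Expected occupied patches = N × p* = 302 × 0.2819 = 85.14 ≈ 85.

85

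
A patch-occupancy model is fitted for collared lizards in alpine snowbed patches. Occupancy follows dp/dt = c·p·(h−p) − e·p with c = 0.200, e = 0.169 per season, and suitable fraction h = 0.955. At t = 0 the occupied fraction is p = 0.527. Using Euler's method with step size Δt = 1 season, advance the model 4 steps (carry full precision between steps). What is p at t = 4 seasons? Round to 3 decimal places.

0.391

Update rule: p ← p + [c·p·(h−p) − e·p]·Δt with Δt = 1.
step 1: Δp = -0.04395, p = 0.48305
step 2: Δp = -0.03604, p = 0.44701
step 3: Δp = -0.03013, p = 0.41688
step 4: Δp = -0.02559, p = 0.39129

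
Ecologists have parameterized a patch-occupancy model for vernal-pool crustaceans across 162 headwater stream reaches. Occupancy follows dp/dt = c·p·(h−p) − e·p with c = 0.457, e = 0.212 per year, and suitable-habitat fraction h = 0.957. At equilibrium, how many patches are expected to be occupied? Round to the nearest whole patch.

p* = h − e/c = 0.957 − 0.4639 = 0.4931.
Expected occupied patches = N × p* = 162 × 0.4931 = 79.88 ≈ 80.

80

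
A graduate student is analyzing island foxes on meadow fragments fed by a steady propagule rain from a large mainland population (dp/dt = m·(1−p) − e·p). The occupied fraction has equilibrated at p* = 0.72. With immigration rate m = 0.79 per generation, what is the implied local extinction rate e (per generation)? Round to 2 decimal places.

At equilibrium m(1−p*) = e·p*, so e = m(1−p*)/p*.
e = 0.79 × 0.2800 / 0.72 = 0.3072.

0.31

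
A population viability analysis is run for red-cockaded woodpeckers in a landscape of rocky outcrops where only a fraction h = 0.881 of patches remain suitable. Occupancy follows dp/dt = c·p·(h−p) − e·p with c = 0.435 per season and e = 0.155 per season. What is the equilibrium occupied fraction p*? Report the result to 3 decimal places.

Setting dp/dt = 0 and dividing by p* gives c·(h−p*) = e.
So p* = h − e/c = 0.881 − 0.155/0.435 = 0.881 − 0.3563 = 0.5247.

0.525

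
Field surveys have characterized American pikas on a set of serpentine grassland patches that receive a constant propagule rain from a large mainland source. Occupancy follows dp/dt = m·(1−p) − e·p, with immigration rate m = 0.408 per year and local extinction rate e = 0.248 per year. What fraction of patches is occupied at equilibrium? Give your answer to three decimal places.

Setting dp/dt = 0: m − m·p* = e·p*, so m = (m+e)·p*.
p* = m/(m+e) = 0.408/(0.408+0.248) = 0.408/0.6560 = 0.6220.

0.622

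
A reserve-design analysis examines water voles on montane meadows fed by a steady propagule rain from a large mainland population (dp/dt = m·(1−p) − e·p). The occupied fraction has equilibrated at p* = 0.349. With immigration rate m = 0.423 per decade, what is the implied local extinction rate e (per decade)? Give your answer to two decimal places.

0.79

At equilibrium m(1−p*) = e·p*, so e = m(1−p*)/p*.
e = 0.423 × 0.6510 / 0.349 = 0.7890.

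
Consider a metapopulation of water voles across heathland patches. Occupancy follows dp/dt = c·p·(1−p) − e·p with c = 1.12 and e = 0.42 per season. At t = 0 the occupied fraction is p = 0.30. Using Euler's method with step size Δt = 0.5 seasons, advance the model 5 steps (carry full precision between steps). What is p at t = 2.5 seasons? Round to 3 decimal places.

Update rule: p ← p + [c·p·(1−p) − e·p]·Δt with Δt = 0.5.
step 1: Δp = +0.05460, p = 0.35460
step 2: Δp = +0.05369, p = 0.40829
step 3: Δp = +0.04955, p = 0.45784
step 4: Δp = +0.04286, p = 0.50070
step 5: Δp = +0.03485, p = 0.53555

0.536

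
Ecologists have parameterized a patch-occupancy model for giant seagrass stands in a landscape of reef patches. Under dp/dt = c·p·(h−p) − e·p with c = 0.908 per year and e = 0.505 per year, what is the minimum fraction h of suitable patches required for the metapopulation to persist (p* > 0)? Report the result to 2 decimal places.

0.56

p* = h − e/c is positive only when h > e/c.
h_min = e/c = 0.505/0.908 = 0.5562.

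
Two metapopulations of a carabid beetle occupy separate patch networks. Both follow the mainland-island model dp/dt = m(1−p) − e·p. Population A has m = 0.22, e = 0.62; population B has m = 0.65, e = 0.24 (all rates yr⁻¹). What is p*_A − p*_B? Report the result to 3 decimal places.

-0.468

A: p*_A = m/(m+e) = 0.22/0.8400 = 0.2619.
B: p*_B = 0.65/0.8900 = 0.7303.
p*_A − p*_B = 0.2619 − 0.7303 = -0.4684.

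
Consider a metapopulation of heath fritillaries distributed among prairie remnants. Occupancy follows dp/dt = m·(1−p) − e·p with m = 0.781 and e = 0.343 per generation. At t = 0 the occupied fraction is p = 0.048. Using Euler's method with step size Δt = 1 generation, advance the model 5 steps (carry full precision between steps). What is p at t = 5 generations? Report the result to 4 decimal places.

0.6949

Update rule: p ← p + [m·(1−p) − e·p]·Δt with Δt = 1.
step 1: Δp = +0.72705, p = 0.77505
step 2: Δp = -0.09015, p = 0.68489
step 3: Δp = +0.01118, p = 0.69607
step 4: Δp = -0.00139, p = 0.69469
step 5: Δp = +0.00017, p = 0.69486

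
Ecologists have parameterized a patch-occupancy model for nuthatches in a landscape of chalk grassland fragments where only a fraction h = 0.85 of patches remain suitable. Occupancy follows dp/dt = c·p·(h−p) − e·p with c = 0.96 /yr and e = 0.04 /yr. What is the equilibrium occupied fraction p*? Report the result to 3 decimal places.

Setting dp/dt = 0 and dividing by p* gives c·(h−p*) = e.
So p* = h − e/c = 0.85 − 0.04/0.96 = 0.85 − 0.0417 = 0.8083.

0.808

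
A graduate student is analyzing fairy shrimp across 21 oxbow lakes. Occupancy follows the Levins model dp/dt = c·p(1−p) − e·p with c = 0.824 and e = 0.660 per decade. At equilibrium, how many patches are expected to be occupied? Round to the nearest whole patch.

p* = 1 − e/c = 1 − 0.660/0.824 = 0.1990.
Expected occupied patches = N × p* = 21 × 0.1990 = 4.18 ≈ 4.

4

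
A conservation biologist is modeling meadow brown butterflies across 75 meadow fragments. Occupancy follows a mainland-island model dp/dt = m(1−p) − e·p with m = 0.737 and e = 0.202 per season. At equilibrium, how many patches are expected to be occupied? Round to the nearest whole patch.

p* = m/(m+e) = 0.737/0.9390 = 0.7849.
Expected occupied patches = N × p* = 75 × 0.7849 = 58.87 ≈ 59.

59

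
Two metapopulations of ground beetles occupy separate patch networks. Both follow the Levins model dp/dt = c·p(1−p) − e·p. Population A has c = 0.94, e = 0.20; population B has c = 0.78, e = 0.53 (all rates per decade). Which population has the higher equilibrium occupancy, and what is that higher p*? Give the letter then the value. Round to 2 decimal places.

A: p*_A = 1 − 0.20/0.94 = 0.7872.
B: p*_B = 1 − 0.53/0.78 = 0.3205.
A is higher at 0.7872.

A, 0.79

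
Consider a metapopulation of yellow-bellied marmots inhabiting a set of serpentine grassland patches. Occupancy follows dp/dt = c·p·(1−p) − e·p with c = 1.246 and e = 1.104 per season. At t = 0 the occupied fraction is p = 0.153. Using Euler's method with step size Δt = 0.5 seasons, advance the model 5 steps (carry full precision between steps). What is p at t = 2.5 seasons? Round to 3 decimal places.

0.138

Update rule: p ← p + [c·p·(1−p) − e·p]·Δt with Δt = 0.5.
  1  |  dp/dt·Δt = -0.003721  |  p_1 = 0.149279
  2  |  dp/dt·Δt = -0.003284  |  p_2 = 0.145995
  3  |  dp/dt·Δt = -0.002913  |  p_3 = 0.143082
  4  |  dp/dt·Δt = -0.002595  |  p_4 = 0.140486
  5  |  dp/dt·Δt = -0.002321  |  p_5 = 0.138165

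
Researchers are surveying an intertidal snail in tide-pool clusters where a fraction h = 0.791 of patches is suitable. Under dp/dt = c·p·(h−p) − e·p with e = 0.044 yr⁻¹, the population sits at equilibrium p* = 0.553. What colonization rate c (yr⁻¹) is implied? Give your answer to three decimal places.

At equilibrium c(h−p*) = e, so c = e/(h−p*).
c = 0.044/(0.791 − 0.553) = 0.044/0.2380 = 0.1849.

0.185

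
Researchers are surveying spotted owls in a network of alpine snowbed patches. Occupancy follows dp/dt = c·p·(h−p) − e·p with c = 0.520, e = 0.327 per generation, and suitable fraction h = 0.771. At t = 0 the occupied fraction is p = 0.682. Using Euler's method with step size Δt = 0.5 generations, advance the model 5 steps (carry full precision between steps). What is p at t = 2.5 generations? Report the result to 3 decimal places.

0.396

Update rule: p ← p + [c·p·(h−p) − e·p]·Δt with Δt = 0.5.
step 1: Δp = -0.09573, p = 0.58627
step 2: Δp = -0.06770, p = 0.51858
step 3: Δp = -0.05075, p = 0.46782
step 4: Δp = -0.03961, p = 0.42821
step 5: Δp = -0.03185, p = 0.39636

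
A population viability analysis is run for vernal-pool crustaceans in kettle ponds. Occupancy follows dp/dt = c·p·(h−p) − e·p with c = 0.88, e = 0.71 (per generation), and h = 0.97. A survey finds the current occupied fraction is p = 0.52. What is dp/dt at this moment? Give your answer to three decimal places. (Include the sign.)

Colonization term: c·p·(h−p) = 0.88×0.52×0.4500 = 0.20592.
Extinction term: e·p = 0.36920.
dp/dt = 0.20592 − 0.36920 = -0.16328.

-0.163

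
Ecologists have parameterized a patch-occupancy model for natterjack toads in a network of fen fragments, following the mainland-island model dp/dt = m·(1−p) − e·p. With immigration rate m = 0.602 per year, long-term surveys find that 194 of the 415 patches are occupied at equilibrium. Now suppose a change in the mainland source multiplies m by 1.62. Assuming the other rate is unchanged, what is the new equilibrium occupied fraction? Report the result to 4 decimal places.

Observed p* = 194/415 = 0.46747.
Balance m(1−p*) = e·p* gives e = m(1−p*)/p* = 0.602×0.53253/0.46747 = 0.68578.
New p* = m/(m+e) = 0.97524/(0.97524+0.68578) = 0.58713.

0.5871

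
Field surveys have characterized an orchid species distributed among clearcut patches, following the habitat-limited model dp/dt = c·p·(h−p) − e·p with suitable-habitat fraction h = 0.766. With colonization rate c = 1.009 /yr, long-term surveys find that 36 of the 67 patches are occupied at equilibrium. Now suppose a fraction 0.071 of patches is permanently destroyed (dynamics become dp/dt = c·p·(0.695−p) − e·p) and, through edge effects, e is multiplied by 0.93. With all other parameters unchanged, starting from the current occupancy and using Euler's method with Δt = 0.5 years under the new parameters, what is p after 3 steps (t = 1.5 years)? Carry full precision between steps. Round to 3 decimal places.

Observed p* = 36/67 = 0.53731.
Balance c(h−p*) = e gives e = 1.009×(0.766 − 0.53731) = 0.23074.
Starting from p₀ = 0.53731; update p ← p + (dp/dt)·Δt with the new parameters.
  1  |  dp/dt·Δt = -0.014907  |  p_1 = 0.522407
  2  |  dp/dt·Δt = -0.010565  |  p_2 = 0.511842
  3  |  dp/dt·Δt = -0.007623  |  p_3 = 0.504219

0.504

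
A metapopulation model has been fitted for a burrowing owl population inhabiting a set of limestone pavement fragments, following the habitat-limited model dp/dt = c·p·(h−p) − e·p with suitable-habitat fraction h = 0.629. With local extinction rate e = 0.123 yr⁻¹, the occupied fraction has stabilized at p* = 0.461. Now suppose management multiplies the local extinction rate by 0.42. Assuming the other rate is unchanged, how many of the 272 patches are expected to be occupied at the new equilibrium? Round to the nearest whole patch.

Balance c(h−p*) = e gives c = e/(0.629 − 0.46100) = 0.123/0.16800 = 0.73214.
New p* = 0.629 − e/c = 0.629 − 0.05166/0.73214 = 0.55844.
Expected occupied = 272 × 0.55844 = 151.90 ≈ 152.

152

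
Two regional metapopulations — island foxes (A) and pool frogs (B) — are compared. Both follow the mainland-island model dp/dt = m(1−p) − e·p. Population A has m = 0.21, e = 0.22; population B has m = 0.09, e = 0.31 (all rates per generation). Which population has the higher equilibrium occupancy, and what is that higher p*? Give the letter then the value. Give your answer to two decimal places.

A: p*_A = m/(m+e) = 0.21/0.4300 = 0.4884.
B: p*_B = 0.09/0.4000 = 0.2250.
A is higher at 0.4884.

A, 0.49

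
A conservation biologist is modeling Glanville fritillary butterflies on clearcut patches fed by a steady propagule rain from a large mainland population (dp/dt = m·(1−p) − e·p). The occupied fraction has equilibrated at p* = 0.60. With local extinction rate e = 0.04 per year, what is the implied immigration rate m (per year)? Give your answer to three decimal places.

0.060

At equilibrium m(1−p*) = e·p*, so m = e·p*/(1−p*).
m = 0.04 × 0.60 / 0.4000 = 0.0240/0.4000 = 0.0600.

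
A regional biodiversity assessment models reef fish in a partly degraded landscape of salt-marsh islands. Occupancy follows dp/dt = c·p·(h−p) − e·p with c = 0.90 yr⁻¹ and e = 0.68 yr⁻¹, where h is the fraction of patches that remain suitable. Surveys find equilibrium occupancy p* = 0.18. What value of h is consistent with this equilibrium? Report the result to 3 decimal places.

0.936

At equilibrium c(h−p*) = e, so h = p* + e/c.
h = 0.18 + 0.68/0.90 = 0.18 + 0.7556 = 0.9356.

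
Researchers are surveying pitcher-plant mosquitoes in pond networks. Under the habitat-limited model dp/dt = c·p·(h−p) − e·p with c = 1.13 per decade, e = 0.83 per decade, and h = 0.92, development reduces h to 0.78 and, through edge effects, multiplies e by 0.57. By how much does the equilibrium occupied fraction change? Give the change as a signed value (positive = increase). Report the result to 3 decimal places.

0.176

Before: p* = h − e/c = 0.92 − 0.83/1.13 = 0.92 − 0.7345 = 0.1855.
After: c = 1.13, e = 0.4731, h = 0.78; p* = 0.78 − 0.4731/1.13 = 0.3613.
Δp* = 0.3613 − 0.1855 = +0.1758.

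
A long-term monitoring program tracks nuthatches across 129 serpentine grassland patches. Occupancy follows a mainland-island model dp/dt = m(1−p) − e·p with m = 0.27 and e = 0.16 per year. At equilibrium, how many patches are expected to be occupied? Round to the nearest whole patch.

81

p* = m/(m+e) = 0.27/0.4300 = 0.6279.
Expected occupied patches = N × p* = 129 × 0.6279 = 81.00 ≈ 81.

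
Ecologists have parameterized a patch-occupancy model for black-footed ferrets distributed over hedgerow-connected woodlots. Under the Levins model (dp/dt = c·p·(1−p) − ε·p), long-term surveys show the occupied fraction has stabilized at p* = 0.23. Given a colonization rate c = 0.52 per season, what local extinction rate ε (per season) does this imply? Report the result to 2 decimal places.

At equilibrium c(1−p*) = ε.
ε = 0.52 × (1 − 0.23) = 0.52 × 0.7700 = 0.4004.

0.40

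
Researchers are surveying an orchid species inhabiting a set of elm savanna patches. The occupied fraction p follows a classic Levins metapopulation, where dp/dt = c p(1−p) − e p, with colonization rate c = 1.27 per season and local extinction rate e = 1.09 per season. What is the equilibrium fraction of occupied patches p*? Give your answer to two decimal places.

At equilibrium, colonization balances extinction: c·p*·(1−p*) = e·p*.
So p* = 1 − e/c = 1 − 1.09/1.27 = 1 − 0.8583 = 0.1417.

0.14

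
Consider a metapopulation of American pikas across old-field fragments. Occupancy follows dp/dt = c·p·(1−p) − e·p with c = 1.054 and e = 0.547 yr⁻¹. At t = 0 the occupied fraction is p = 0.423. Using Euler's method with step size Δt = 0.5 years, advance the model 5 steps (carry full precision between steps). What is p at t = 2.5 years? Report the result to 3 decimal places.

Update rule: p ← p + [c·p·(1−p) − e·p]·Δt with Δt = 0.5.
t = 0.5: p = 0.42300 + (+0.01293) = 0.43593
t = 1: p = 0.43593 + (+0.01036) = 0.44629
t = 1.5: p = 0.44629 + (+0.00817) = 0.45446
t = 2: p = 0.45446 + (+0.00636) = 0.46082
t = 2.5: p = 0.46082 + (+0.00491) = 0.46573

0.466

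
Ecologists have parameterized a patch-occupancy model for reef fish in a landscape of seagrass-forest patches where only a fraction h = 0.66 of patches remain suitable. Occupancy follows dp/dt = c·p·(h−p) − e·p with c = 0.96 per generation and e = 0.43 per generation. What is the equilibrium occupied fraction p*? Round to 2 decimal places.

Setting dp/dt = 0 and dividing by p* gives c·(h−p*) = e.
So p* = h − e/c = 0.66 − 0.43/0.96 = 0.66 − 0.4479 = 0.2121.

0.21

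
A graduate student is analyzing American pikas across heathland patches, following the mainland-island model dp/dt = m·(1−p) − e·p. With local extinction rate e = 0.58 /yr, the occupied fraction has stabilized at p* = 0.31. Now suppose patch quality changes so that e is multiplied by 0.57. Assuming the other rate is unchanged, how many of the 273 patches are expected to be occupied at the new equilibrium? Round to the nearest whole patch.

120

Balance m(1−p*) = e·p* gives m = e·p*/(1−p*) = 0.58×0.31000/0.69000 = 0.26058.
New p* = m/(m+e) = 0.26058/(0.26058+0.33060) = 0.44078.
Expected occupied = 273 × 0.44078 = 120.33 ≈ 120.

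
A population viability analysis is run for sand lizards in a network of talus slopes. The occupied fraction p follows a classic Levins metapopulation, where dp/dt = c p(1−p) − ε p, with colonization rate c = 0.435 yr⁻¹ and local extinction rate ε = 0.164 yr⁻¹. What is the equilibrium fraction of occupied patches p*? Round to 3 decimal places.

At equilibrium, colonization balances extinction: c·p*·(1−p*) = ε·p*.
So p* = 1 − ε/c = 1 − 0.164/0.435 = 1 − 0.3770 = 0.6230.

0.623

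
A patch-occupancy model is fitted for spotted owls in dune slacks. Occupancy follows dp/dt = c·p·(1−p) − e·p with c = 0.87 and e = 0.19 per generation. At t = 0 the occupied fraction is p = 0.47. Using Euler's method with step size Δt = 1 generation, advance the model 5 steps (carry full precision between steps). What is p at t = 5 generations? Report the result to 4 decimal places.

0.7775

Update rule: p ← p + [c·p·(1−p) − e·p]·Δt with Δt = 1.
  1  |  dp/dt·Δt = +0.127417  |  p_1 = 0.597417
  2  |  dp/dt·Δt = +0.095734  |  p_2 = 0.693151
  3  |  dp/dt·Δt = +0.053344  |  p_3 = 0.746495
  4  |  dp/dt·Δt = +0.022805  |  p_4 = 0.769300
  5  |  dp/dt·Δt = +0.008238  |  p_5 = 0.777538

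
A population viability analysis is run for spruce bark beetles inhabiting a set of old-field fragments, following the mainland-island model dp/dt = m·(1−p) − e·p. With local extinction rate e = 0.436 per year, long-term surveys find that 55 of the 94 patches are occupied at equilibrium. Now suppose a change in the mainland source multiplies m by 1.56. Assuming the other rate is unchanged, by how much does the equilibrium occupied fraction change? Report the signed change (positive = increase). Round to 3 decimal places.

0.102

Observed p* = 55/94 = 0.58511.
Balance m(1−p*) = e·p* gives m = e·p*/(1−p*) = 0.436×0.58511/0.41489 = 0.61488.
New p* = m/(m+e) = 0.95921/(0.95921+0.43600) = 0.68750.
Δp* = 0.68750 − 0.58511 = +0.10239.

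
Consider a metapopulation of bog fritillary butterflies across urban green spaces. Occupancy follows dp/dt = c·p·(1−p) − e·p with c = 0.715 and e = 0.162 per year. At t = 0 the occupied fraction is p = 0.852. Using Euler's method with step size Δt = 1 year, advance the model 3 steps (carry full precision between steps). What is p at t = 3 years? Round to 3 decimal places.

0.779

Update rule: p ← p + [c·p·(1−p) − e·p]·Δt with Δt = 1.
  1  |  dp/dt·Δt = -0.047865  |  p_1 = 0.804135
  2  |  dp/dt·Δt = -0.017656  |  p_2 = 0.786479
  3  |  dp/dt·Δt = -0.007340  |  p_3 = 0.779139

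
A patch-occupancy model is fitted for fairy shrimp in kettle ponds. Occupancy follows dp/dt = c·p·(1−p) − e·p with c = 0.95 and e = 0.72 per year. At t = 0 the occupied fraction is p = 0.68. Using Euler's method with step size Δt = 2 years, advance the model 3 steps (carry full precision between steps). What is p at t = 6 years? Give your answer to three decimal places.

Update rule: p ← p + [c·p·(1−p) − e·p]·Δt with Δt = 2.
step 1: Δp = -0.56576, p = 0.11424
step 2: Δp = +0.02775, p = 0.14199
step 3: Δp = +0.02701, p = 0.16900

0.169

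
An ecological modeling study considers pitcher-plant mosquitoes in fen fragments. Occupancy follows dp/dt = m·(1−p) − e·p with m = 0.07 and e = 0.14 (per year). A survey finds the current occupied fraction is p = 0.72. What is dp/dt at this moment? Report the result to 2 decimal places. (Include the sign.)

-0.08

Colonization term: m·(1−p) = 0.07×0.2800 = 0.01960.
Extinction term: e·p = 0.10080.
dp/dt = 0.01960 − 0.10080 = -0.08120.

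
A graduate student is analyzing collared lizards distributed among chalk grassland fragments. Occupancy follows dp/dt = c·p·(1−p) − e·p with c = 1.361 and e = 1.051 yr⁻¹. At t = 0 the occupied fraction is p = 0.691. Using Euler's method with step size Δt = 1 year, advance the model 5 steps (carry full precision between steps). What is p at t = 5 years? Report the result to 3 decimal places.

0.233

Update rule: p ← p + [c·p·(1−p) − e·p]·Δt with Δt = 1.
t = 1: p = 0.69100 + (-0.43564) = 0.25536
t = 2: p = 0.25536 + (-0.00959) = 0.24577
t = 3: p = 0.24577 + (-0.00602) = 0.23975
t = 4: p = 0.23975 + (-0.00391) = 0.23584
t = 5: p = 0.23584 + (-0.00259) = 0.23325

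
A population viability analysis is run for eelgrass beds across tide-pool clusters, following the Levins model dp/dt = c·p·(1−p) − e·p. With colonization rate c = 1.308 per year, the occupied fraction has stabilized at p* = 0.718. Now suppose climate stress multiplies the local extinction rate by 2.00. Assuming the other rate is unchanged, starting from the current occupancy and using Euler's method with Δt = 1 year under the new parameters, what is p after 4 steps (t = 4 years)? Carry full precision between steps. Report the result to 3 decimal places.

Balance c(1−p*) = e gives e = 1.308×(1 − 0.71800) = 0.36886.
Starting from p₀ = 0.71800; update p ← p + (dp/dt)·Δt with the new parameters.
t = 1: p = 0.71800 + (-0.26484) = 0.45316
t = 2: p = 0.45316 + (-0.01017) = 0.44299
t = 3: p = 0.44299 + (-0.00405) = 0.43894
t = 4: p = 0.43894 + (-0.00169) = 0.43725

0.437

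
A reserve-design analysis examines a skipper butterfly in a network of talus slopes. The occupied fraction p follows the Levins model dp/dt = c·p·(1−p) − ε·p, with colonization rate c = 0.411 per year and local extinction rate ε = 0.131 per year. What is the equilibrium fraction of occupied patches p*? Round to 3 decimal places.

0.681

At equilibrium, colonization balances extinction: c·p*·(1−p*) = ε·p*.
So p* = 1 − ε/c = 1 − 0.131/0.411 = 1 − 0.3187 = 0.6813.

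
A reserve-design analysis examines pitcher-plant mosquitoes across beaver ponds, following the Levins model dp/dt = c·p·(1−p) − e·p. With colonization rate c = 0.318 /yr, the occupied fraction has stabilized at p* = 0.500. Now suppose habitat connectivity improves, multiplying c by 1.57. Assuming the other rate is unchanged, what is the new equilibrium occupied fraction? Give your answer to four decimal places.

0.6815

Balance c(1−p*) = e gives e = 0.318×(1 − 0.50000) = 0.15900.
New p* = 1 − e/c = 1 − 0.15900/0.49926 = 0.68153.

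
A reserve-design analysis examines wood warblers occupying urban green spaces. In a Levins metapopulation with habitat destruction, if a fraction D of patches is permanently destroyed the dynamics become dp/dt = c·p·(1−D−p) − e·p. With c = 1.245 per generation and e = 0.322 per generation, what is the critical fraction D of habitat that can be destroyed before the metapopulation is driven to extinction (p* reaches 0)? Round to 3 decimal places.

The nontrivial equilibrium is p* = (1−D) − e/c; extinction occurs when this hits zero.
So D_crit = 1 − e/c = 1 − 0.322/1.245 = 1 − 0.2586 = 0.7414.
Note this equals the original equilibrium occupancy — the Levins extinction-debt result.

0.741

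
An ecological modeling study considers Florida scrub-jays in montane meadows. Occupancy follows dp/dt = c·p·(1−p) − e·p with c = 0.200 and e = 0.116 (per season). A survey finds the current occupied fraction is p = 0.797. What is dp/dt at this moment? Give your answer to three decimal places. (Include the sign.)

-0.060

Colonization term: c·p·(1−p) = 0.200×0.797×0.2030 = 0.03236.
Extinction term: e·p = 0.09245.
dp/dt = 0.03236 − 0.09245 = -0.06009.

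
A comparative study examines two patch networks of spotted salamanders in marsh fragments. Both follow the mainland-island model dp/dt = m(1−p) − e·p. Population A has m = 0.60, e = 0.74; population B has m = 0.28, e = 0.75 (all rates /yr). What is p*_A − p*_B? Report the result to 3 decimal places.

0.176

A: p*_A = m/(m+e) = 0.60/1.3400 = 0.4478.
B: p*_B = 0.28/1.0300 = 0.2718.
p*_A − p*_B = 0.4478 − 0.2718 = 0.1759.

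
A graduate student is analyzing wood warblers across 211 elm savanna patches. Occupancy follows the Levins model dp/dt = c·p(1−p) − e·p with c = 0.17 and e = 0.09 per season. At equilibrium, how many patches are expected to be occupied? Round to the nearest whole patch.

p* = 1 − e/c = 1 − 0.09/0.17 = 0.4706.
Expected occupied patches = N × p* = 211 × 0.4706 = 99.29 ≈ 99.

99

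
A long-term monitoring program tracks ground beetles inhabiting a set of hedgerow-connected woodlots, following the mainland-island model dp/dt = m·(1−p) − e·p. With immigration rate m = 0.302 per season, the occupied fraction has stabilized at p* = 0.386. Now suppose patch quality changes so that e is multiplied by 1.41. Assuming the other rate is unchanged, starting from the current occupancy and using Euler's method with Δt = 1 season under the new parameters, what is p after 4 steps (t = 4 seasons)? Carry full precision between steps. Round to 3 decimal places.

Balance m(1−p*) = e·p* gives e = m(1−p*)/p* = 0.302×0.61400/0.38600 = 0.48038.
Starting from p₀ = 0.38600; update p ← p + (dp/dt)·Δt with the new parameters.
  1  |  dp/dt·Δt = -0.076025  |  p_1 = 0.309975
  2  |  dp/dt·Δt = -0.001571  |  p_2 = 0.308404
  3  |  dp/dt·Δt = -0.000032  |  p_3 = 0.308371
  4  |  dp/dt·Δt = -0.000001  |  p_4 = 0.308371

0.308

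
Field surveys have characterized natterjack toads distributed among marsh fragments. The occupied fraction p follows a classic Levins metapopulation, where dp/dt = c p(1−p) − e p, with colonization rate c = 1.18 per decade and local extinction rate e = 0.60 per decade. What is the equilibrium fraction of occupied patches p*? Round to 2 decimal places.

0.49

At equilibrium, colonization balances extinction: c·p*·(1−p*) = e·p*.
So p* = 1 − e/c = 1 − 0.60/1.18 = 1 − 0.5085 = 0.4915.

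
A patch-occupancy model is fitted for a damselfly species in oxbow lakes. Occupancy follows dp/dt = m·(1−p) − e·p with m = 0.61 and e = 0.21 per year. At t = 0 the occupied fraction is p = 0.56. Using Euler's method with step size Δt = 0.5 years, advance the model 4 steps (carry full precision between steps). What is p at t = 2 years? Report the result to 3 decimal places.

Update rule: p ← p + [m·(1−p) − e·p]·Δt with Δt = 0.5.
  1  |  dp/dt·Δt = +0.075400  |  p_1 = 0.635400
  2  |  dp/dt·Δt = +0.044486  |  p_2 = 0.679886
  3  |  dp/dt·Δt = +0.026247  |  p_3 = 0.706133
  4  |  dp/dt·Δt = +0.015486  |  p_4 = 0.721618

0.722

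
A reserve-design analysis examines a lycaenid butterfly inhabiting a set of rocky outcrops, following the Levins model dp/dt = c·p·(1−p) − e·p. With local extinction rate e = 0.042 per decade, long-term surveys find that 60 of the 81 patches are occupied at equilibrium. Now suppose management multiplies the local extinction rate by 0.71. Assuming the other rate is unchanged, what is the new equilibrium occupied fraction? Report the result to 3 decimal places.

0.816

Observed p* = 60/81 = 0.74074.
Balance c(1−p*) = e gives c = e/(1 − 0.74074) = 0.042/0.25926 = 0.16200.
New p* = 1 − e/c = 1 − 0.02982/0.16200 = 0.81593.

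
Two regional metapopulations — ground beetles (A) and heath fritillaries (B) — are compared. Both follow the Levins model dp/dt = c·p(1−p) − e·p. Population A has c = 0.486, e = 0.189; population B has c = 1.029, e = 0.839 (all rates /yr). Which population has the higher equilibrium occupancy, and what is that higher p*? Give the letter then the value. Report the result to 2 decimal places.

A: p*_A = 1 − 0.189/0.486 = 0.6111.
B: p*_B = 1 − 0.839/1.029 = 0.1846.
A is higher at 0.6111.

A, 0.61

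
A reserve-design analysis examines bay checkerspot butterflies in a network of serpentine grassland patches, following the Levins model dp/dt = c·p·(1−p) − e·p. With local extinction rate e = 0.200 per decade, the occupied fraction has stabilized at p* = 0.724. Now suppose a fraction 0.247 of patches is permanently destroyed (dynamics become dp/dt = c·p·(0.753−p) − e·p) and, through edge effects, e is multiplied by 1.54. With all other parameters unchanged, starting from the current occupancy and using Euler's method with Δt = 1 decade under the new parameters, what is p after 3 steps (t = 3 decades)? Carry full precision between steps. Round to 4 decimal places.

Balance c(1−p*) = e gives c = e/(1 − 0.72400) = 0.200/0.27600 = 0.72464.
Starting from p₀ = 0.72400; update p ← p + (dp/dt)·Δt with the new parameters.
  1  |  dp/dt·Δt = -0.207778  |  p_1 = 0.516222
  2  |  dp/dt·Δt = -0.070424  |  p_2 = 0.445798
  3  |  dp/dt·Δt = -0.038067  |  p_3 = 0.407732

0.4077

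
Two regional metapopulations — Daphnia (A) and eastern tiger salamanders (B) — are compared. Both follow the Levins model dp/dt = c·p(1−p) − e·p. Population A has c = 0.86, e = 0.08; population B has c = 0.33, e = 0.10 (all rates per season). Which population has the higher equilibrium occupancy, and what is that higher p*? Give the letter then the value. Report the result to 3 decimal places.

A, 0.907

A: p*_A = 1 − 0.08/0.86 = 0.9070.
B: p*_B = 1 − 0.10/0.33 = 0.6970.
A is higher at 0.9070.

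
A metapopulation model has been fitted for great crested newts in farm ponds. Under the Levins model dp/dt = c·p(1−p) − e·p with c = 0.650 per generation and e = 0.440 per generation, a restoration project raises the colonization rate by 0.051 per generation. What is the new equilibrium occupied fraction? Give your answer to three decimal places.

0.372

Before: p* = 1 − 0.440/0.650 = 0.3231.
After the change, c = 0.701, e = 0.44, so p* = 1 − 0.44/0.701 = 0.3723.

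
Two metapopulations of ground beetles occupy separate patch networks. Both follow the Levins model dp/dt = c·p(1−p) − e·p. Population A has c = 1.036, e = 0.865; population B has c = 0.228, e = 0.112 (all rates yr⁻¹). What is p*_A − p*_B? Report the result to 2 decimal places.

A: p*_A = 1 − 0.865/1.036 = 0.1651.
B: p*_B = 1 − 0.112/0.228 = 0.5088.
p*_A − p*_B = 0.1651 − 0.5088 = -0.3437.

-0.34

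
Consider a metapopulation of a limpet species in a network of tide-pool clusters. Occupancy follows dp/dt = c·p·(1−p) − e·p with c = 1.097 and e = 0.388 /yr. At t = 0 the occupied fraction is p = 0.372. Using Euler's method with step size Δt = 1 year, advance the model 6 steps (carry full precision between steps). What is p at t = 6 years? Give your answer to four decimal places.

0.6455

Update rule: p ← p + [c·p·(1−p) − e·p]·Δt with Δt = 1.
p: 0.37200 → 0.48394  (Δp = +0.11194)
p: 0.48394 → 0.57014  (Δp = +0.08620)
p: 0.57014 → 0.61778  (Δp = +0.04764)
p: 0.61778 → 0.63711  (Δp = +0.01933)
p: 0.63711 → 0.64354  (Δp = +0.00643)
p: 0.64354 → 0.64549  (Δp = +0.00195)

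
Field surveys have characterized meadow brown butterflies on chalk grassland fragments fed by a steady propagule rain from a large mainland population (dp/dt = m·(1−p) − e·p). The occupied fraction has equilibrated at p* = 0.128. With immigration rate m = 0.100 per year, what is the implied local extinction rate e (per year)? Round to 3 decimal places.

0.681

At equilibrium m(1−p*) = e·p*, so e = m(1−p*)/p*.
e = 0.100 × 0.8720 / 0.128 = 0.6813.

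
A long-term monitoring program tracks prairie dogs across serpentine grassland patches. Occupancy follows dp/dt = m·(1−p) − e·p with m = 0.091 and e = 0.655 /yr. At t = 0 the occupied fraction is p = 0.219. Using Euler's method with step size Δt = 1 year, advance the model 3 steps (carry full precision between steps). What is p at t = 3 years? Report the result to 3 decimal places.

0.124

Update rule: p ← p + [m·(1−p) − e·p]·Δt with Δt = 1.
t = 1: p = 0.21900 + (-0.07237) = 0.14663
t = 2: p = 0.14663 + (-0.01838) = 0.12824
t = 3: p = 0.12824 + (-0.00467) = 0.12357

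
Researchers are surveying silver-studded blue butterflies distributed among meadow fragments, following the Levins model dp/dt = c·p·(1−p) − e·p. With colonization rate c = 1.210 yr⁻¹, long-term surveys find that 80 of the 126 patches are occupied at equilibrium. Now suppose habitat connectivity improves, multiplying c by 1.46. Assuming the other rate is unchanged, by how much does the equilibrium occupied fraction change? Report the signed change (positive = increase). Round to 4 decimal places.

Observed p* = 80/126 = 0.63492.
Balance c(1−p*) = e gives e = 1.210×(1 − 0.63492) = 0.44175.
New p* = 1 − e/c = 1 − 0.44175/1.76660 = 0.74994.
Δp* = 0.74994 − 0.63492 = +0.11502.

0.1150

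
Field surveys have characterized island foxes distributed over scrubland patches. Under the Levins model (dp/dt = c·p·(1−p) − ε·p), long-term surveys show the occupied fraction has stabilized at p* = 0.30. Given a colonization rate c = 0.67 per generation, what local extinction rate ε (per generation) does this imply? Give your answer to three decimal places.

At equilibrium c(1−p*) = ε.
ε = 0.67 × (1 − 0.30) = 0.67 × 0.7000 = 0.4690.

0.469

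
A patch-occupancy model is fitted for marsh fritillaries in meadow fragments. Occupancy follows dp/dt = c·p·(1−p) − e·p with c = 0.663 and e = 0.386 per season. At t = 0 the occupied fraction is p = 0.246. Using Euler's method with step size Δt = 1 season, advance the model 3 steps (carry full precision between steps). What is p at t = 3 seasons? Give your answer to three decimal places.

0.324

Update rule: p ← p + [c·p·(1−p) − e·p]·Δt with Δt = 1.
  1  |  dp/dt·Δt = +0.028020  |  p_1 = 0.274020
  2  |  dp/dt·Δt = +0.026121  |  p_2 = 0.300141
  3  |  dp/dt·Δt = +0.023413  |  p_3 = 0.323554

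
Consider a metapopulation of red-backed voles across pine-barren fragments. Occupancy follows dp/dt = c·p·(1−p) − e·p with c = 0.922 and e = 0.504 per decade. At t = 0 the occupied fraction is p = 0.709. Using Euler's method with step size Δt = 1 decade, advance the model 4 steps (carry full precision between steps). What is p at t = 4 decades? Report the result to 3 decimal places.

0.467

Update rule: p ← p + [c·p·(1−p) − e·p]·Δt with Δt = 1.
step 1: Δp = -0.16711, p = 0.54189
step 2: Δp = -0.04423, p = 0.49766
step 3: Δp = -0.02033, p = 0.47733
step 4: Δp = -0.01055, p = 0.46678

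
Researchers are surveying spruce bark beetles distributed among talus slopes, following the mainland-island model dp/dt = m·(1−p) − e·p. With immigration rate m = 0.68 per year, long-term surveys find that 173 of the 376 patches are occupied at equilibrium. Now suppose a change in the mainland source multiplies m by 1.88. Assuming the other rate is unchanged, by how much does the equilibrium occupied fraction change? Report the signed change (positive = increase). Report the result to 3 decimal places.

Observed p* = 173/376 = 0.46011.
Balance m(1−p*) = e·p* gives e = m(1−p*)/p* = 0.68×0.53989/0.46011 = 0.79791.
New p* = m/(m+e) = 1.27840/(1.27840+0.79791) = 0.61571.
Δp* = 0.61571 − 0.46011 = +0.15560.

0.156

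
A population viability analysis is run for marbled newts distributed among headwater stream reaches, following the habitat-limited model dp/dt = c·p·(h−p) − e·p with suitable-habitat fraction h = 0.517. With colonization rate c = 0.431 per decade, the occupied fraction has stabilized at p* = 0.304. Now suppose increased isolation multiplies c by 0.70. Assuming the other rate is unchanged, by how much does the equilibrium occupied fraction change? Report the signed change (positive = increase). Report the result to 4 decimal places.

-0.0913

Balance c(h−p*) = e gives e = 0.431×(0.517 − 0.30400) = 0.09180.
New p* = 0.517 − e/c = 0.517 − 0.09180/0.30170 = 0.21272.
Δp* = 0.21272 − 0.30400 = -0.09128.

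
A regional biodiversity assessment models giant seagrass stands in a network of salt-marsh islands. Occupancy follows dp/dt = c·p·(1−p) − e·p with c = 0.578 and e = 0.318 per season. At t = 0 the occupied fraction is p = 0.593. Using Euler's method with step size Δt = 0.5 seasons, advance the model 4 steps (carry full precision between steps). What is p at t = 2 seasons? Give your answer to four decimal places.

0.5204

Update rule: p ← p + [c·p·(1−p) − e·p]·Δt with Δt = 0.5.
t = 0.5: p = 0.59300 + (-0.02454) = 0.56846
t = 1: p = 0.56846 + (-0.01949) = 0.54897
t = 1.5: p = 0.54897 + (-0.01573) = 0.53324
t = 2: p = 0.53324 + (-0.01286) = 0.52039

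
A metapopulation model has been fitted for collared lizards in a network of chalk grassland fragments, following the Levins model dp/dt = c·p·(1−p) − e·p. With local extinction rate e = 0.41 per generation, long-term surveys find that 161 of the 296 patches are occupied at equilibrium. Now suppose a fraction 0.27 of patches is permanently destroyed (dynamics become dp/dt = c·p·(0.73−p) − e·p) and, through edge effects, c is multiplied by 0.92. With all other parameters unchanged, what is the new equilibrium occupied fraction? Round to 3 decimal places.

Observed p* = 161/296 = 0.54392.
Balance c(1−p*) = e gives c = e/(1 − 0.54392) = 0.41/0.45608 = 0.89897.
New p* = 0.73 − e/c = 0.73 − 0.41000/0.82705 = 0.23426.

0.234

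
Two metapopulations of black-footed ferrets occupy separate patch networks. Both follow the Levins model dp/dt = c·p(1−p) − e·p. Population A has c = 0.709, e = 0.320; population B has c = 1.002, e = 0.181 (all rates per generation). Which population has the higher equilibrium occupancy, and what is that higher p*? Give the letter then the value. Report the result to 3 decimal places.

A: p*_A = 1 − 0.320/0.709 = 0.5487.
B: p*_B = 1 − 0.181/1.002 = 0.8194.
B is higher at 0.8194.

B, 0.819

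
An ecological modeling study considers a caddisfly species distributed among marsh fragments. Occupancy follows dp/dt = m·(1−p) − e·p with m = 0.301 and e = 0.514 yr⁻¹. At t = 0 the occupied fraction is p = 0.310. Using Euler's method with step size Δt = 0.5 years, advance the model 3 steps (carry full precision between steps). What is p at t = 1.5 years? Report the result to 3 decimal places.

Update rule: p ← p + [m·(1−p) − e·p]·Δt with Δt = 0.5.
p: 0.31000 → 0.33417  (Δp = +0.02417)
p: 0.33417 → 0.34850  (Δp = +0.01432)
p: 0.34850 → 0.35699  (Δp = +0.00849)

0.357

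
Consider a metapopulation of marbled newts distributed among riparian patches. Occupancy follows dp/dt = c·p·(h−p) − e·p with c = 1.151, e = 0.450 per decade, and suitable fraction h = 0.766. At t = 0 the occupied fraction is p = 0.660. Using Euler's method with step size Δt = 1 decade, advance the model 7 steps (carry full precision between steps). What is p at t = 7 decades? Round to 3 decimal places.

Update rule: p ← p + [c·p·(h−p) − e·p]·Δt with Δt = 1.
t = 1: p = 0.66000 + (-0.21648) = 0.44352
t = 2: p = 0.44352 + (-0.03496) = 0.40856
t = 3: p = 0.40856 + (-0.01577) = 0.39280
t = 4: p = 0.39280 + (-0.00803) = 0.38477
t = 5: p = 0.38477 + (-0.00431) = 0.38046
t = 6: p = 0.38046 + (-0.00237) = 0.37808
t = 7: p = 0.37808 + (-0.00133) = 0.37676

0.377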